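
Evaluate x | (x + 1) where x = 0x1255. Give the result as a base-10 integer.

x = 1001001010101 = 4693
x + 1 = 1001001010110
OR    = 1001001010111 = 4695
(x | (x + 1) sets the lowest cleared bit.)

4695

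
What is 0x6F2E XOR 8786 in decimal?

0x6F2E = 110111100101110
8786 = 010001001010010
XOR → 100110101111100 = 19836

19836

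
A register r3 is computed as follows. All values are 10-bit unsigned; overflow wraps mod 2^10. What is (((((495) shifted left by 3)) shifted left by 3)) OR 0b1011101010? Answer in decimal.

1002

495 = 0111101111
→ shifted left by 3 (mod 2^10) → 1101111000 = 888
→ shifted left by 3 (mod 2^10) → 1111000000 = 960
0b1011101010 = 1011101010
→ OR → 1111101010 = 1002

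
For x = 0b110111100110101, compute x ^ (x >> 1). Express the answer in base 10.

x = 110111100110101 = 28469
x>>1 = 011011110011010
XOR  = 101100010101111 = 22703
(x ^ (x >> 1) gives the standard binary-reflected Gray code of x.)

22703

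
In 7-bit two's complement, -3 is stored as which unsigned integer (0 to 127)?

125

3 in 7 bits: 0000011
Invert: 1111100
Add 1:  1111101 = 125
(Check: 2^7 - 3 = 128 - 3 = 125.)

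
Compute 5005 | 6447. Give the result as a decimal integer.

7087

5005 = 1001110001101
6447 = 1100100101111
 OR → 1101110101111 = 7087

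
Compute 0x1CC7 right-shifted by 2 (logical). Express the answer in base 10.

1841

0x1CC7 = 1110011000111
shift right by 2 → 0011100110001 = 1841
(equivalently, floor(7367 / 4))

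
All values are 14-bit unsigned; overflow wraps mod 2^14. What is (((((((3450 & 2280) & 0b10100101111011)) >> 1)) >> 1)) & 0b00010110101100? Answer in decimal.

3450 = 00110101111010
2280 = 00100011101000
→ & → 00100001101000 = 2152
0b10100101111011 = 10100101111011
→ & → 00100001101000 = 2152
→ >> 1 → 00010000110100 = 1076
→ >> 1 → 00001000011010 = 538
0b00010110101100 = 00010110101100
→ & → 00000000001000 = 8

8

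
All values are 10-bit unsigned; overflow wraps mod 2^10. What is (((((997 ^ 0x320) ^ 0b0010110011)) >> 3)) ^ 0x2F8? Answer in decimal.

758

997 = 1111100101
0x320 = 1100100000
→ ^ → 0011000101 = 197
0b0010110011 = 0010110011
→ ^ → 0001110110 = 118
→ >> 3 → 0000001110 = 14
0x2F8 = 1011111000
→ ^ → 1011110110 = 758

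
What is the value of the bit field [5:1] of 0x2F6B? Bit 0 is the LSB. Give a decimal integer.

21

v = 10111101101011
Shift right by 1: 1011110110101
Mask low 5 bits: 10101 = 21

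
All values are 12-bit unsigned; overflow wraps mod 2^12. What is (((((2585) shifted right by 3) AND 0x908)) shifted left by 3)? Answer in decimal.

2048

2585 = 101000011001
→ shifted right by 3 → 000101000011 = 323
0x908 = 100100001000
→ AND → 000100000000 = 256
→ shifted left by 3 (mod 2^12) → 100000000000 = 2048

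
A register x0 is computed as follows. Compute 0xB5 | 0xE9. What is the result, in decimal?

253

0xB5 = 10110101
0xE9 = 11101001
 OR → 11111101 = 253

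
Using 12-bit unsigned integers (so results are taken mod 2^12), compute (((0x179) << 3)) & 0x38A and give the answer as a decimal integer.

0x179 = 000101111001
→ << 3 (mod 2^12) → 101111001000 = 3016
0x38A = 001110001010
→ & → 001110001000 = 904

904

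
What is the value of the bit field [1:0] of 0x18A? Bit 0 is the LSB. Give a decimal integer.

v = 0110001010
Shift right by 0: 0110001010
Mask low 2 bits: 10 = 2

2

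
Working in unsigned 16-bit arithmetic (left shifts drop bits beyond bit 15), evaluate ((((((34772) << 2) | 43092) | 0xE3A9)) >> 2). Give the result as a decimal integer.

16383

34772 = 1000011111010100
→ << 2 (mod 2^16) → 0001111101010000 = 8016
43092 = 1010100001010100
→ | → 1011111101010100 = 48980
0xE3A9 = 1110001110101001
→ | → 1111111111111101 = 65533
→ >> 2 → 0011111111111111 = 16383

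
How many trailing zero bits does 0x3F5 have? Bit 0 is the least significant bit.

0x3F5 = 1111110101
Trailing zeros: 0, so the lowest set bit is bit 0 (value 1).

0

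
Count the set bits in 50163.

50163 = 1100001111110011
Count the 1s: 1 + 1 + 1 + 1 + 1 + 1 + 1 + 1 + 1 + 1 = 10

10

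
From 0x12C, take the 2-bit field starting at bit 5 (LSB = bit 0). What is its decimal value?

v = 0100101100
Shift right by 5: 01001
Mask low 2 bits: 01 = 1

1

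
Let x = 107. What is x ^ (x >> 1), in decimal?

x = 1101011 = 107
x>>1 = 0110101
XOR  = 1011110 = 94
(x ^ (x >> 1) gives the standard binary-reflected Gray code of x.)

94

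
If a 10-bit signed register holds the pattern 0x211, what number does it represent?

-495

pattern = 1000010001 (MSB is 1 ⇒ negative)
Invert: 0111101110, add 1 → 0111101111 = 495, so the value is -495.
(Equivalently: 529 - 2^10 = 529 - 1024 = -495.)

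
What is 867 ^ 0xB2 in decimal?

867 = 1101100011
0xB2 = 0010110010
XOR → 1111010001 = 977

977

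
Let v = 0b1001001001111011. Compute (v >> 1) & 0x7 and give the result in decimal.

5

v = 1001001001111011
Shift right by 1: 100100100111101
Mask low 3 bits: 101 = 5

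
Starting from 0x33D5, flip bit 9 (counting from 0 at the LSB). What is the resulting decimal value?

12757

x = 11001111010101
bit 9 is currently 1; toggle it via x ^ (1 << 9) = x ^ 512
→ 11000111010101 = 12757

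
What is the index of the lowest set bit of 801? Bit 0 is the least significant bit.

0

801 = 1100100001
Trailing zeros: 0, so the lowest set bit is bit 0 (value 1).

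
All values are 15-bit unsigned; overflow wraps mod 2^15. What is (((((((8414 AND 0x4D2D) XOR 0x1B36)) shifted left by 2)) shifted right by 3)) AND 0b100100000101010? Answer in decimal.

2056

8414 = 010000011011110
0x4D2D = 100110100101101
→ AND → 000000000001100 = 12
0x1B36 = 001101100110110
→ XOR → 001101100111010 = 6970
→ shifted left by 2 (mod 2^15) → 110110011101000 = 27880
→ shifted right by 3 → 000110110011101 = 3485
0b100100000101010 = 100100000101010
→ AND → 000100000001000 = 2056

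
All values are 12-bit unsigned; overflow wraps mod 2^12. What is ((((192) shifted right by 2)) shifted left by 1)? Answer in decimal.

192 = 000011000000
→ shifted right by 2 → 000000110000 = 48
→ shifted left by 1 (mod 2^12) → 000001100000 = 96

96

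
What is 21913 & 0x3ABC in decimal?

21913 = 101010110011001
0x3ABC = 011101010111100
AND → 001000010011000 = 4248

4248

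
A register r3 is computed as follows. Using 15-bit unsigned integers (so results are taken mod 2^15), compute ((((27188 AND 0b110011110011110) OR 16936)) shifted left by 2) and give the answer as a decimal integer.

2288

27188 = 110101000110100
0b110011110011110 = 110011110011110
→ AND → 110001000010100 = 25108
16936 = 100001000101000
→ OR → 110001000111100 = 25148
→ shifted left by 2 (mod 2^15) → 000100011110000 = 2288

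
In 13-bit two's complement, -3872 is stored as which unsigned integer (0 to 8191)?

3872 in 13 bits: 0111100100000
Invert: 1000011011111
Add 1:  1000011100000 = 4320
(Check: 2^13 - 3872 = 8192 - 3872 = 4320.)

4320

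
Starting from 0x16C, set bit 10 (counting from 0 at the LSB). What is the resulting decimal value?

x = 000101101100
bit 10 is currently 0; set it via x | (1 << 10) = x | 1024
→ 010101101100 = 1388

1388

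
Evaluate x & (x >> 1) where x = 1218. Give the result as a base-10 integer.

64

x = 10011000010 = 1218
x>>1 = 01001100001
AND  = 00001000000 = 64
(x & (x >> 1) has a 1 wherever x has two consecutive 1 bits.)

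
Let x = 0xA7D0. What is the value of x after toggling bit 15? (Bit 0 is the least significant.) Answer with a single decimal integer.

10192

x = 1010011111010000
bit 15 is currently 1; toggle it via x ^ (1 << 15) = x ^ 32768
→ 0010011111010000 = 10192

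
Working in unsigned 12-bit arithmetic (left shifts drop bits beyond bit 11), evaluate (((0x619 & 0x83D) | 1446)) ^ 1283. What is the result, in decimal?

0x619 = 011000011001
0x83D = 100000111101
→ & → 000000011001 = 25
1446 = 010110100110
→ | → 010110111111 = 1471
1283 = 010100000011
→ ^ → 000010111100 = 188

188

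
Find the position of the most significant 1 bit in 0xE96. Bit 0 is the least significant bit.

0xE96 = 111010010110
The topmost 1 is at position 11 (since 2^11 = 2048 ≤ 3734 < 4096).

11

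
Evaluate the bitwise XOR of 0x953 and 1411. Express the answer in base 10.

0x953 = 100101010011
1411 = 010110000011
XOR → 110011010000 = 3280

3280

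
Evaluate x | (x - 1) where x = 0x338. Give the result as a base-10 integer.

831

x = 1100111000 = 824
x - 1 = 1100110111
OR    = 1100111111 = 831
(x | (x - 1) sets all bits below the lowest set bit.)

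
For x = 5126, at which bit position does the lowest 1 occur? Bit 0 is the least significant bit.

5126 = 1010000000110
Trailing zeros: 1, so the lowest set bit is bit 1 (value 2).

1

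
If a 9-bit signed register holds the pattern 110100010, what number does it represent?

-94

pattern = 110100010 (MSB is 1 ⇒ negative)
Invert: 001011101, add 1 → 001011110 = 94, so the value is -94.
(Equivalently: 418 - 2^9 = 418 - 512 = -94.)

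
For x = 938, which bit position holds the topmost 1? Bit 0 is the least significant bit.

938 = 1110101010
The topmost 1 is at position 9 (since 2^9 = 512 ≤ 938 < 1024).

9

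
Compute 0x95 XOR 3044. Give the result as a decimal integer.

0x95 = 000010010101
3044 = 101111100100
XOR → 101101110001 = 2929

2929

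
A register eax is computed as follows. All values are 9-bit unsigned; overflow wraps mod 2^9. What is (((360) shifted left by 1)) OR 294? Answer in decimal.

502

360 = 101101000
→ shifted left by 1 (mod 2^9) → 011010000 = 208
294 = 100100110
→ OR → 111110110 = 502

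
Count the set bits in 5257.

5

5257 = 1010010001001
Count the 1s: 1 + 1 + 1 + 1 + 1 = 5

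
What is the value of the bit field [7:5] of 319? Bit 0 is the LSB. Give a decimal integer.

v = 0100111111
Shift right by 5: 01001
Mask low 3 bits: 001 = 1

1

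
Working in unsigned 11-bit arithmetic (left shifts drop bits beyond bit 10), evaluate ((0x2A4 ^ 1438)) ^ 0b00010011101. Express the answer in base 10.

0x2A4 = 01010100100
1438 = 10110011110
→ ^ → 11100111010 = 1850
0b00010011101 = 00010011101
→ ^ → 11110100111 = 1959

1959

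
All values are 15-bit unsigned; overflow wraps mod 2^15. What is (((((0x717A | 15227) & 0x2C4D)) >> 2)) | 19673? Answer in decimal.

20187

0x717A = 111000101111010
15227 = 011101101111011
→ | → 111101101111011 = 31611
0x2C4D = 010110001001101
→ & → 010100001001001 = 10313
→ >> 2 → 000101000010010 = 2578
19673 = 100110011011001
→ | → 100111011011011 = 20187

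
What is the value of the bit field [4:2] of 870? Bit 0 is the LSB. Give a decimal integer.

1

v = 01101100110
Shift right by 2: 011011001
Mask low 3 bits: 001 = 1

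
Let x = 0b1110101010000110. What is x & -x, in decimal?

x = 1110101010000110 = 60038
-x (two's complement) = …0001010101111010
AND   = 0000000000000010 = 2
(x & -x isolates the lowest set bit of x.)

2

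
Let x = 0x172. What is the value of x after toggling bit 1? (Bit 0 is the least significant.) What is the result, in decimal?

368

x = 101110010
bit 1 is currently 1; toggle it via x ^ (1 << 1) = x ^ 2
→ 101110000 = 368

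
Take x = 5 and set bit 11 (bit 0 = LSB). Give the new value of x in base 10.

x = 00000000000101
bit 11 is currently 0; set it via x | (1 << 11) = x | 2048
→ 00100000000101 = 2053

2053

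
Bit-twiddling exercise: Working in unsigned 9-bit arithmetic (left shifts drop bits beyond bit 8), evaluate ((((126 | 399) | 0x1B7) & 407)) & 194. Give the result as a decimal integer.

126 = 001111110
399 = 110001111
→ | → 111111111 = 511
0x1B7 = 110110111
→ | → 111111111 = 511
407 = 110010111
→ & → 110010111 = 407
194 = 011000010
→ & → 010000010 = 130

130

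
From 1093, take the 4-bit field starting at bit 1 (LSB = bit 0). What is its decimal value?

v = 10001000101
Shift right by 1: 1000100010
Mask low 4 bits: 0010 = 2

2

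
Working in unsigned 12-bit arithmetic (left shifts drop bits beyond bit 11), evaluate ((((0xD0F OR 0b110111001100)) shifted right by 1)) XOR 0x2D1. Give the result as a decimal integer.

0xD0F = 110100001111
0b110111001100 = 110111001100
→ OR → 110111001111 = 3535
→ shifted right by 1 → 011011100111 = 1767
0x2D1 = 001011010001
→ XOR → 010000110110 = 1078

1078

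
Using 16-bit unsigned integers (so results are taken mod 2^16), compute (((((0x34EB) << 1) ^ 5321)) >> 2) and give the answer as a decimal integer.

8007

0x34EB = 0011010011101011
→ << 1 (mod 2^16) → 0110100111010110 = 27094
5321 = 0001010011001001
→ ^ → 0111110100011111 = 32031
→ >> 2 → 0001111101000111 = 8007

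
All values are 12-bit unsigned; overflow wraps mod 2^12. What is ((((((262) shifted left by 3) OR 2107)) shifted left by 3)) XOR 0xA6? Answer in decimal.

382

262 = 000100000110
→ shifted left by 3 (mod 2^12) → 100000110000 = 2096
2107 = 100000111011
→ OR → 100000111011 = 2107
→ shifted left by 3 (mod 2^12) → 000111011000 = 472
0xA6 = 000010100110
→ XOR → 000101111110 = 382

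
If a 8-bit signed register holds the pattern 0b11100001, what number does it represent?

-31

pattern = 11100001 (MSB is 1 ⇒ negative)
Invert: 00011110, add 1 → 00011111 = 31, so the value is -31.
(Equivalently: 225 - 2^8 = 225 - 256 = -31.)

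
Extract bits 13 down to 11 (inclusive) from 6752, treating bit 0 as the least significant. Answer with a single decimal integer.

v = 001101001100000
Shift right by 11: 0011
Mask low 3 bits: 011 = 3

3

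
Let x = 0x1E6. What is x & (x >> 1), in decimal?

x = 111100110 = 486
x>>1 = 011110011
AND  = 011100010 = 226
(x & (x >> 1) has a 1 wherever x has two consecutive 1 bits.)

226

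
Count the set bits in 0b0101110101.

n = 101110101
Count the 1s: 1 + 1 + 1 + 1 + 1 + 1 = 6

6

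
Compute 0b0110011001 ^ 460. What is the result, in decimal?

85

a = 110011001
460 = 111001100
XOR → 001010101 = 85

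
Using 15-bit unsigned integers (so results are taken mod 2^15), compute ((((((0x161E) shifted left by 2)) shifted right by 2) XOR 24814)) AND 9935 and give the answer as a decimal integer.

0x161E = 001011000011110
→ shifted left by 2 (mod 2^15) → 101100001111000 = 22648
→ shifted right by 2 → 001011000011110 = 5662
24814 = 110000011101110
→ XOR → 111011011110000 = 30448
9935 = 010011011001111
→ AND → 010011011000000 = 9920

9920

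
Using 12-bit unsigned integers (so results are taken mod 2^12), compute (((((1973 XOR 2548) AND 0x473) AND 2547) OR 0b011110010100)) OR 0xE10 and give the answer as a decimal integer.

1973 = 011110110101
2548 = 100111110100
→ XOR → 111001000001 = 3649
0x473 = 010001110011
→ AND → 010001000001 = 1089
2547 = 100111110011
→ AND → 000001000001 = 65
0b011110010100 = 011110010100
→ OR → 011111010101 = 2005
0xE10 = 111000010000
→ OR → 111111010101 = 4053

4053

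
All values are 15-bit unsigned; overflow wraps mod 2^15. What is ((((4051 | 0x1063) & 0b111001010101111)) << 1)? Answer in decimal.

4051 = 000111111010011
0x1063 = 001000001100011
→ | → 001111111110011 = 8179
0b111001010101111 = 111001010101111
→ & → 001001010100011 = 4771
→ << 1 (mod 2^15) → 010010101000110 = 9542

9542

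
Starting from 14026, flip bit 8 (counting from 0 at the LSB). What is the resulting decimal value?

x = 0011011011001010
bit 8 is currently 0; toggle it via x ^ (1 << 8) = x ^ 256
→ 0011011111001010 = 14282

14282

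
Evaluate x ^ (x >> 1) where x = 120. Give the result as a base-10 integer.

x = 1111000 = 120
x>>1 = 0111100
XOR  = 1000100 = 68
(x ^ (x >> 1) gives the standard binary-reflected Gray code of x.)

68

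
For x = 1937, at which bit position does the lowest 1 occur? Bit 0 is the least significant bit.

1937 = 11110010001
Trailing zeros: 0, so the lowest set bit is bit 0 (value 1).

0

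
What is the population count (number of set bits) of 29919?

29919 = 111010011011111
Count the 1s: 1 + 1 + 1 + 1 + 1 + 1 + 1 + 1 + 1 + 1 + 1 = 11

11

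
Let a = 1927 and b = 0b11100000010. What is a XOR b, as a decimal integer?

133

1927 = 11110000111
b = 11100000010
XOR → 00010000101 = 133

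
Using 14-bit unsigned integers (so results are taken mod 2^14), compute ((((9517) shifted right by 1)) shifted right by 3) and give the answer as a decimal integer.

9517 = 10010100101101
→ shifted right by 1 → 01001010010110 = 4758
→ shifted right by 3 → 00001001010010 = 594

594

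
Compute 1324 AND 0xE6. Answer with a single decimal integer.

36

1324 = 10100101100
0xE6 = 00011100110
AND → 00000100100 = 36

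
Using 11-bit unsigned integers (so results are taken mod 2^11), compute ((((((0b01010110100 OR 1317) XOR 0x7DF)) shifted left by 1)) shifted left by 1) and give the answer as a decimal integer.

0b01010110100 = 01010110100
1317 = 10100100101
→ OR → 11110110101 = 1973
0x7DF = 11111011111
→ XOR → 00001101010 = 106
→ shifted left by 1 (mod 2^11) → 00011010100 = 212
→ shifted left by 1 (mod 2^11) → 00110101000 = 424

424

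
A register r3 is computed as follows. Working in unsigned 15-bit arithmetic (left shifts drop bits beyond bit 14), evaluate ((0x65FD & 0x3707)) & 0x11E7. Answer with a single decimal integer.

261

0x65FD = 110010111111101
0x3707 = 011011100000111
→ & → 010010100000101 = 9477
0x11E7 = 001000111100111
→ & → 000000100000101 = 261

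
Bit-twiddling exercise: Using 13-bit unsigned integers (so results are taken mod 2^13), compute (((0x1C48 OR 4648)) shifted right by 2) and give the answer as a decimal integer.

1946

0x1C48 = 1110001001000
4648 = 1001000101000
→ OR → 1111001101000 = 7784
→ shifted right by 2 → 0011110011010 = 1946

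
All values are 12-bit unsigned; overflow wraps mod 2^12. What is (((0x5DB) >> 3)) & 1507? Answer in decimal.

163

0x5DB = 010111011011
→ >> 3 → 000010111011 = 187
1507 = 010111100011
→ & → 000010100011 = 163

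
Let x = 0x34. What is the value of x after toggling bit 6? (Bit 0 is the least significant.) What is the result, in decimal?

x = 00110100
bit 6 is currently 0; toggle it via x ^ (1 << 6) = x ^ 64
→ 01110100 = 116

116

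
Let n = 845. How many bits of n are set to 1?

6

845 = 1101001101
Count the 1s: 1 + 1 + 1 + 1 + 1 + 1 = 6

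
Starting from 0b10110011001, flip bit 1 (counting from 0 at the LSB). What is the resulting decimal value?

1435

x = 10110011001
bit 1 is currently 0; toggle it via x ^ (1 << 1) = x ^ 2
→ 10110011011 = 1435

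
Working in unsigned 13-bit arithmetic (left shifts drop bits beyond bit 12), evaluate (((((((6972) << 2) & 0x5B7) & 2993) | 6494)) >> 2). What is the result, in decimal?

1663

6972 = 1101100111100
→ << 2 (mod 2^13) → 0110011110000 = 3312
0x5B7 = 0010110110111
→ & → 0010010110000 = 1200
2993 = 0101110110001
→ & → 0000010110000 = 176
6494 = 1100101011110
→ | → 1100111111110 = 6654
→ >> 2 → 0011001111111 = 1663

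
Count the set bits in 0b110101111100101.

n = 110101111100101
Count the 1s: 1 + 1 + 1 + 1 + 1 + 1 + 1 + 1 + 1 + 1 = 10

10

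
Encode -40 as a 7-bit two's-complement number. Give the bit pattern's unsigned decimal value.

88

40 in 7 bits: 0101000
Invert: 1010111
Add 1:  1011000 = 88
(Check: 2^7 - 40 = 128 - 40 = 88.)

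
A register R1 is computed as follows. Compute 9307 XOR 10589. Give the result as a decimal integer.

9307 = 10010001011011
10589 = 10100101011101
XOR → 00110100000110 = 3334

3334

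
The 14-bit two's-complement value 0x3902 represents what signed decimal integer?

-1790

pattern = 11100100000010 (MSB is 1 ⇒ negative)
Invert: 00011011111101, add 1 → 00011011111110 = 1790, so the value is -1790.
(Equivalently: 14594 - 2^14 = 14594 - 16384 = -1790.)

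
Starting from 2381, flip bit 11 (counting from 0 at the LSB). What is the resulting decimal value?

333

x = 100101001101
bit 11 is currently 1; toggle it via x ^ (1 << 11) = x ^ 2048
→ 000101001101 = 333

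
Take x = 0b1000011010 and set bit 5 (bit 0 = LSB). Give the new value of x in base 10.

570

x = 1000011010
bit 5 is currently 0; set it via x | (1 << 5) = x | 32
→ 1000111010 = 570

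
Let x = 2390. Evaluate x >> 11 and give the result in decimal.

2390 = 100101010110
shift right by 11 → 000000000001 = 1
(equivalently, floor(2390 / 2048))

1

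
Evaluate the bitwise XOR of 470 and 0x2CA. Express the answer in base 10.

470 = 0111010110
0x2CA = 1011001010
XOR → 1100011100 = 796

796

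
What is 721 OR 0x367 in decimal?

1015

721 = 1011010001
0x367 = 1101100111
 OR → 1111110111 = 1015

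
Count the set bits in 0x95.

0x95 = 10010101
Count the 1s: 1 + 1 + 1 + 1 = 4

4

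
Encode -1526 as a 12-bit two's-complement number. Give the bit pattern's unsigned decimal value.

2570

1526 in 12 bits: 010111110110
Invert: 101000001001
Add 1:  101000001010 = 2570
(Check: 2^12 - 1526 = 4096 - 1526 = 2570.)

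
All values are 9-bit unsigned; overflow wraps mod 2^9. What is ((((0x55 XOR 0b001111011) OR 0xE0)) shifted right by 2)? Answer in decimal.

59

0x55 = 001010101
0b001111011 = 001111011
→ XOR → 000101110 = 46
0xE0 = 011100000
→ OR → 011101110 = 238
→ shifted right by 2 → 000111011 = 59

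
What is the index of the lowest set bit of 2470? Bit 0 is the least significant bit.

2470 = 100110100110
Trailing zeros: 1, so the lowest set bit is bit 1 (value 2).

1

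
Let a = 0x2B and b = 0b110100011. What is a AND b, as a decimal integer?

0x2B = 000101011
b = 110100011
AND → 000100011 = 35

35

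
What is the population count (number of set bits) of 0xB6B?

0xB6B = 101101101011
Count the 1s: 1 + 1 + 1 + 1 + 1 + 1 + 1 + 1 = 8

8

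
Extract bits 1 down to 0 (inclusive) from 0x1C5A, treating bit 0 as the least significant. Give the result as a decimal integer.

2

v = 1110001011010
Shift right by 0: 1110001011010
Mask low 2 bits: 10 = 2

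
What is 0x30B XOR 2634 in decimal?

0x30B = 001100001011
2634 = 101001001010
XOR → 100101000001 = 2369

2369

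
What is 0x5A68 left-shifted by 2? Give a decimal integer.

92576

0x5A68 = 00101101001101000
shift left by 2 → 10110100110100000 = 92576
(equivalently, 23144 × 2^2 = 23144 × 4)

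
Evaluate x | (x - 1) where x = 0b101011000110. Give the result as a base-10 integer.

2759

x = 101011000110 = 2758
x - 1 = 101011000101
OR    = 101011000111 = 2759
(x | (x - 1) sets all bits below the lowest set bit.)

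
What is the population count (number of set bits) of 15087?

11

15087 = 11101011101111
Count the 1s: 1 + 1 + 1 + 1 + 1 + 1 + 1 + 1 + 1 + 1 + 1 = 11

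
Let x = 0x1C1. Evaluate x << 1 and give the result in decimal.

898

0x1C1 = 0111000001
shift left by 1 → 1110000010 = 898
(equivalently, 449 × 2^1 = 449 × 2)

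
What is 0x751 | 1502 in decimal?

2015

0x751 = 11101010001
1502 = 10111011110
 OR → 11111011111 = 2015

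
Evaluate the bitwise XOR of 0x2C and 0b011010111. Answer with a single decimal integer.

251

0x2C = 00101100
b = 11010111
XOR → 11111011 = 251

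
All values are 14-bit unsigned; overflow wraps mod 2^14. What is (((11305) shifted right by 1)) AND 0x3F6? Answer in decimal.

532

11305 = 10110000101001
→ shifted right by 1 → 01011000010100 = 5652
0x3F6 = 00001111110110
→ AND → 00001000010100 = 532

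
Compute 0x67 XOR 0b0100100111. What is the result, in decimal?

0x67 = 001100111
b = 100100111
XOR → 101000000 = 320

320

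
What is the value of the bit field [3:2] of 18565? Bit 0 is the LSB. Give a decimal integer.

1

v = 100100010000101
Shift right by 2: 1001000100001
Mask low 2 bits: 01 = 1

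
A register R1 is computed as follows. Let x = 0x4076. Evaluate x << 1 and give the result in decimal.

33004

0x4076 = 0100000001110110
shift left by 1 → 1000000011101100 = 33004
(equivalently, 16502 × 2^1 = 16502 × 2)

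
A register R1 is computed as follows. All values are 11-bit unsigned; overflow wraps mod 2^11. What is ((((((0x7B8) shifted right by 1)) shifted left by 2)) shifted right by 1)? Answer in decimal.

0x7B8 = 11110111000
→ shifted right by 1 → 01111011100 = 988
→ shifted left by 2 (mod 2^11) → 11101110000 = 1904
→ shifted right by 1 → 01110111000 = 952

952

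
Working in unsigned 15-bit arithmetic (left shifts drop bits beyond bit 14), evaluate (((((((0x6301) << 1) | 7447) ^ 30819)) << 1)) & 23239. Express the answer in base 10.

19136

0x6301 = 110001100000001
→ << 1 (mod 2^15) → 100011000000010 = 17922
7447 = 001110100010111
→ | → 101111100010111 = 24343
30819 = 111100001100011
→ ^ → 010011101110100 = 10100
→ << 1 (mod 2^15) → 100111011101000 = 20200
23239 = 101101011000111
→ & → 100101011000000 = 19136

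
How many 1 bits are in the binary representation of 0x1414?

0x1414 = 1010000010100
Count the 1s: 1 + 1 + 1 + 1 = 4

4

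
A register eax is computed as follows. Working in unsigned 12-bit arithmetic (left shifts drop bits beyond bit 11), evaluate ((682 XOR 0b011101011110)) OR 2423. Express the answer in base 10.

682 = 001010101010
0b011101011110 = 011101011110
→ XOR → 010111110100 = 1524
2423 = 100101110111
→ OR → 110111110111 = 3575

3575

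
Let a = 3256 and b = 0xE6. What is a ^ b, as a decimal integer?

3166

3256 = 110010111000
0xE6 = 000011100110
XOR → 110001011110 = 3166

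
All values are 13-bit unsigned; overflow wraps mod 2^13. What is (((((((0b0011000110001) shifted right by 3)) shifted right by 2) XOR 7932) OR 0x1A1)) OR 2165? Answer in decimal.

0b0011000110001 = 0011000110001
→ shifted right by 3 → 0000011000110 = 198
→ shifted right by 2 → 0000000110001 = 49
7932 = 1111011111100
→ XOR → 1111011001101 = 7885
0x1A1 = 0000110100001
→ OR → 1111111101101 = 8173
2165 = 0100001110101
→ OR → 1111111111101 = 8189

8189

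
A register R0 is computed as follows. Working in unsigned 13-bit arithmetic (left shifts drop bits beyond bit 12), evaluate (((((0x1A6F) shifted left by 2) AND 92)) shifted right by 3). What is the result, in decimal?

0x1A6F = 1101001101111
→ shifted left by 2 (mod 2^13) → 0100110111100 = 2492
92 = 0000001011100
→ AND → 0000000011100 = 28
→ shifted right by 3 → 0000000000011 = 3

3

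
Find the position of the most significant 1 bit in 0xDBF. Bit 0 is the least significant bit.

0xDBF = 110110111111
The topmost 1 is at position 11 (since 2^11 = 2048 ≤ 3519 < 4096).

11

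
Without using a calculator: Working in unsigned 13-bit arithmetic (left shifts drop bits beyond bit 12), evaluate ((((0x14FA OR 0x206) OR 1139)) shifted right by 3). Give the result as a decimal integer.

0x14FA = 1010011111010
0x206 = 0001000000110
→ OR → 1011011111110 = 5886
1139 = 0010001110011
→ OR → 1011011111111 = 5887
→ shifted right by 3 → 0001011011111 = 735

735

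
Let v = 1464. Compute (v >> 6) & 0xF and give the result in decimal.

6

v = 010110111000
Shift right by 6: 010110
Mask low 4 bits: 0110 = 6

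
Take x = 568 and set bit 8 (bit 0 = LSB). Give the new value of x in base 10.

x = 001000111000
bit 8 is currently 0; set it via x | (1 << 8) = x | 256
→ 001100111000 = 824

824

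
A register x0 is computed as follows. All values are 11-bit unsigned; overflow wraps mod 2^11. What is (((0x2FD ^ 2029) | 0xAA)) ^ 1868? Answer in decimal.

758

0x2FD = 01011111101
2029 = 11111101101
→ ^ → 10100010000 = 1296
0xAA = 00010101010
→ | → 10110111010 = 1466
1868 = 11101001100
→ ^ → 01011110110 = 758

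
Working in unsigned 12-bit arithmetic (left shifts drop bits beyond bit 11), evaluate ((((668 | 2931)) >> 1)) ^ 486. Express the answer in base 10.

1049

668 = 001010011100
2931 = 101101110011
→ | → 101111111111 = 3071
→ >> 1 → 010111111111 = 1535
486 = 000111100110
→ ^ → 010000011001 = 1049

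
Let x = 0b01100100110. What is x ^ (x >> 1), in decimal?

x = 1100100110 = 806
x>>1 = 0110010011
XOR  = 1010110101 = 693
(x ^ (x >> 1) gives the standard binary-reflected Gray code of x.)

693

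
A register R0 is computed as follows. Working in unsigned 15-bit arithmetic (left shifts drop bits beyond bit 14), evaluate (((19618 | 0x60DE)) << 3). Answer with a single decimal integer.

19618 = 100110010100010
0x60DE = 110000011011110
→ | → 110110011111110 = 27902
→ << 3 (mod 2^15) → 110011111110000 = 26608

26608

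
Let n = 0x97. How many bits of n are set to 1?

5

0x97 = 10010111
Count the 1s: 1 + 1 + 1 + 1 + 1 = 5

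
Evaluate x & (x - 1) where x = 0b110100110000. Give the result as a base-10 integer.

3360

x = 110100110000 = 3376
x - 1 = 110100101111
AND   = 110100100000 = 3360
(x & (x - 1) clears the lowest set bit of x.)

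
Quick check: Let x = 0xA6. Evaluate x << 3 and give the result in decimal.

1328

0xA6 = 00010100110
shift left by 3 → 10100110000 = 1328
(equivalently, 166 × 2^3 = 166 × 8)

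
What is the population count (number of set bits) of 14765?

14765 = 11100110101101
Count the 1s: 1 + 1 + 1 + 1 + 1 + 1 + 1 + 1 + 1 = 9

9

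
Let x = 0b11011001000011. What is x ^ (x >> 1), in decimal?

x = 11011001000011 = 13891
x>>1 = 01101100100001
XOR  = 10110101100010 = 11618
(x ^ (x >> 1) gives the standard binary-reflected Gray code of x.)

11618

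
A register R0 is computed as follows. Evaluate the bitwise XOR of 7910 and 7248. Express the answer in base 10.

7910 = 1111011100110
7248 = 1110001010000
XOR → 0001010110110 = 694

694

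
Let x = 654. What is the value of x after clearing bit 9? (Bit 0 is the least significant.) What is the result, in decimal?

142

x = 01010001110
bit 9 is currently 1; clear it via x & ~(1 << 9) = x & ~512
→ 00010001110 = 142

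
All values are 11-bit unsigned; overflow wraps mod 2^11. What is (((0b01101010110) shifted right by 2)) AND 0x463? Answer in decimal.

65

0b01101010110 = 01101010110
→ shifted right by 2 → 00011010101 = 213
0x463 = 10001100011
→ AND → 00001000001 = 65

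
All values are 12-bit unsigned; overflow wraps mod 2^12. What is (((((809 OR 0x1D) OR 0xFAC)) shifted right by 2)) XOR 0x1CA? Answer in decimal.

809 = 001100101001
0x1D = 000000011101
→ OR → 001100111101 = 829
0xFAC = 111110101100
→ OR → 111110111101 = 4029
→ shifted right by 2 → 001111101111 = 1007
0x1CA = 000111001010
→ XOR → 001000100101 = 549

549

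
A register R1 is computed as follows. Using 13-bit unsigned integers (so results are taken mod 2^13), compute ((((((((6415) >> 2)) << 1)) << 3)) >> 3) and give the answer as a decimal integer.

6415 = 1100100001111
→ >> 2 → 0011001000011 = 1603
→ << 1 (mod 2^13) → 0110010000110 = 3206
→ << 3 (mod 2^13) → 0010000110000 = 1072
→ >> 3 → 0000010000110 = 134

134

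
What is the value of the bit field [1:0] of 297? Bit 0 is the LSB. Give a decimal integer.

1

v = 100101001
Shift right by 0: 100101001
Mask low 2 bits: 01 = 1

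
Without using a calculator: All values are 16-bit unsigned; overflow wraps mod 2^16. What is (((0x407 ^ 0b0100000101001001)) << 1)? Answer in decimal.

0x407 = 0000010000000111
0b0100000101001001 = 0100000101001001
→ ^ → 0100010101001110 = 17742
→ << 1 (mod 2^16) → 1000101010011100 = 35484

35484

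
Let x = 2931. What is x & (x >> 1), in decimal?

x = 101101110011 = 2931
x>>1 = 010110111001
AND  = 000100110001 = 305
(x & (x >> 1) has a 1 wherever x has two consecutive 1 bits.)

305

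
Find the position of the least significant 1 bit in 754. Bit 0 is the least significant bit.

754 = 1011110010
Trailing zeros: 1, so the lowest set bit is bit 1 (value 2).

1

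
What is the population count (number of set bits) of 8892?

8892 = 10001010111100
Count the 1s: 1 + 1 + 1 + 1 + 1 + 1 + 1 = 7

7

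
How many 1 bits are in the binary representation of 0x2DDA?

0x2DDA = 10110111011010
Count the 1s: 1 + 1 + 1 + 1 + 1 + 1 + 1 + 1 + 1 = 9

9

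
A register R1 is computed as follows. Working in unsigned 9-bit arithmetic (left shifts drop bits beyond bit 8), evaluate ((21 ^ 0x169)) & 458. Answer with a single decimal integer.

21 = 000010101
0x169 = 101101001
→ ^ → 101111100 = 380
458 = 111001010
→ & → 101001000 = 328

328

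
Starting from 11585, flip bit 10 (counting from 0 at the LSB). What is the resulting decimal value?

10561

x = 10110101000001
bit 10 is currently 1; toggle it via x ^ (1 << 10) = x ^ 1024
→ 10100101000001 = 10561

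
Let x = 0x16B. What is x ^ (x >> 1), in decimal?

478

x = 101101011 = 363
x>>1 = 010110101
XOR  = 111011110 = 478
(x ^ (x >> 1) gives the standard binary-reflected Gray code of x.)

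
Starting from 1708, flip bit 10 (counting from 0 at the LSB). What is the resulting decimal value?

x = 11010101100
bit 10 is currently 1; toggle it via x ^ (1 << 10) = x ^ 1024
→ 01010101100 = 684

684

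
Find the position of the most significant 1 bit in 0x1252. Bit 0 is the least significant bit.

12

0x1252 = 1001001010010
The topmost 1 is at position 12 (since 2^12 = 4096 ≤ 4690 < 8192).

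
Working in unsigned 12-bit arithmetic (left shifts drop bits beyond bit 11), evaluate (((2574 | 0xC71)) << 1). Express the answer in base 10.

2574 = 101000001110
0xC71 = 110001110001
→ | → 111001111111 = 3711
→ << 1 (mod 2^12) → 110011111110 = 3326

3326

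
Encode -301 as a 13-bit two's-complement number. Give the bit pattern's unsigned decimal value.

7891

301 in 13 bits: 0000100101101
Invert: 1111011010010
Add 1:  1111011010011 = 7891
(Check: 2^13 - 301 = 8192 - 301 = 7891.)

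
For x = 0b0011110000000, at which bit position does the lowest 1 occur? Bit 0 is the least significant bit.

0b0011110000000 = 11110000000
Trailing zeros: 7, so the lowest set bit is bit 7 (value 128).

7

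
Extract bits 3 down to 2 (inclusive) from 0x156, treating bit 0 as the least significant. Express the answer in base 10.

1

v = 0101010110
Shift right by 2: 01010101
Mask low 2 bits: 01 = 1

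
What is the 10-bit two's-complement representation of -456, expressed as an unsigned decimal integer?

456 in 10 bits: 0111001000
Invert: 1000110111
Add 1:  1000111000 = 568
(Check: 2^10 - 456 = 1024 - 456 = 568.)

568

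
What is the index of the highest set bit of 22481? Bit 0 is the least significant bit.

22481 = 101011111010001
The topmost 1 is at position 14 (since 2^14 = 16384 ≤ 22481 < 32768).

14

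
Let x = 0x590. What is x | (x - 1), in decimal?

1439

x = 10110010000 = 1424
x - 1 = 10110001111
OR    = 10110011111 = 1439
(x | (x - 1) sets all bits below the lowest set bit.)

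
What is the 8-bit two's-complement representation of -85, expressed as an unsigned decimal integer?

171

85 in 8 bits: 01010101
Invert: 10101010
Add 1:  10101011 = 171
(Check: 2^8 - 85 = 256 - 85 = 171.)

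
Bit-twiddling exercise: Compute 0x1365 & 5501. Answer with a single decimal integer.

4453

0x1365 = 1001101100101
5501 = 1010101111101
AND → 1000101100101 = 4453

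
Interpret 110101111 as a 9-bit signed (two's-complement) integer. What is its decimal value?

pattern = 110101111 (MSB is 1 ⇒ negative)
Invert: 001010000, add 1 → 001010001 = 81, so the value is -81.
(Equivalently: 431 - 2^9 = 431 - 512 = -81.)

-81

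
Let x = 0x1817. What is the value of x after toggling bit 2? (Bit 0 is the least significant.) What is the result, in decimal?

6163

x = 001100000010111
bit 2 is currently 1; toggle it via x ^ (1 << 2) = x ^ 4
→ 001100000010011 = 6163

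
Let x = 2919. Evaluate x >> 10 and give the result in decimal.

2

2919 = 101101100111
shift right by 10 → 000000000010 = 2
(equivalently, floor(2919 / 1024))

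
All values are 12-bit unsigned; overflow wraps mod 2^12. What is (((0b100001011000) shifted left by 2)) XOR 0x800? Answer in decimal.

2400

0b100001011000 = 100001011000
→ shifted left by 2 (mod 2^12) → 000101100000 = 352
0x800 = 100000000000
→ XOR → 100101100000 = 2400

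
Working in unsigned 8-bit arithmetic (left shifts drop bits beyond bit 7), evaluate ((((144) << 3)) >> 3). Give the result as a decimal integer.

144 = 10010000
→ << 3 (mod 2^8) → 10000000 = 128
→ >> 3 → 00010000 = 16

16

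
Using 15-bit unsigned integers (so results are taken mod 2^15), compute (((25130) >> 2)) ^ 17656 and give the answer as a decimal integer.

25130 = 110001000101010
→ >> 2 → 001100010001010 = 6282
17656 = 100010011111000
→ ^ → 101110001110010 = 23666

23666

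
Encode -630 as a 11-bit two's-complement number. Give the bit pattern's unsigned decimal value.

1418

630 in 11 bits: 01001110110
Invert: 10110001001
Add 1:  10110001010 = 1418
(Check: 2^11 - 630 = 2048 - 630 = 1418.)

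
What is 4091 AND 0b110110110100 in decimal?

3504

4091 = 111111111011
b = 110110110100
AND → 110110110000 = 3504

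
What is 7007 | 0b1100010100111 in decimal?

7007 = 1101101011111
b = 1100010100111
 OR → 1101111111111 = 7167

7167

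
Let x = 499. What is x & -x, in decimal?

1

x = 111110011 = 499
-x (two's complement) = …000001101
AND   = 000000001 = 1
(x & -x isolates the lowest set bit of x.)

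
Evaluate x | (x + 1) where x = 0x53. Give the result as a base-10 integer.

87

x = 1010011 = 83
x + 1 = 1010100
OR    = 1010111 = 87
(x | (x + 1) sets the lowest cleared bit.)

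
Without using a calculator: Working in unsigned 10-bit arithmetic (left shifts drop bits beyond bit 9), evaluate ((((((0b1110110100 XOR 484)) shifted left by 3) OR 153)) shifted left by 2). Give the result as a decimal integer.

612

0b1110110100 = 1110110100
484 = 0111100100
→ XOR → 1001010000 = 592
→ shifted left by 3 (mod 2^10) → 1010000000 = 640
153 = 0010011001
→ OR → 1010011001 = 665
→ shifted left by 2 (mod 2^10) → 1001100100 = 612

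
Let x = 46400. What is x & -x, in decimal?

x = 1011010101000000 = 46400
-x (two's complement) = …0100101011000000
AND   = 0000000001000000 = 64
(x & -x isolates the lowest set bit of x.)

64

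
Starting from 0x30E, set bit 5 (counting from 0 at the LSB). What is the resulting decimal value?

814

x = 1100001110
bit 5 is currently 0; set it via x | (1 << 5) = x | 32
→ 1100101110 = 814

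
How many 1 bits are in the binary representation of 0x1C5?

5

0x1C5 = 111000101
Count the 1s: 1 + 1 + 1 + 1 + 1 = 5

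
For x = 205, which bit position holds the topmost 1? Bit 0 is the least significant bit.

7

205 = 11001101
The topmost 1 is at position 7 (since 2^7 = 128 ≤ 205 < 256).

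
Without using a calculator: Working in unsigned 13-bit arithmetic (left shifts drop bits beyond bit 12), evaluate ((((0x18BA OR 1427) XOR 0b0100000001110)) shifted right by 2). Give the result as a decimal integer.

0x18BA = 1100010111010
1427 = 0010110010011
→ OR → 1110110111011 = 7611
0b0100000001110 = 0100000001110
→ XOR → 1010110110101 = 5557
→ shifted right by 2 → 0010101101101 = 1389

1389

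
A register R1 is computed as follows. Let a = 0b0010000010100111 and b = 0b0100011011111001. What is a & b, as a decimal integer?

161

a = 010000010100111
b = 100011011111001
AND → 000000010100001 = 161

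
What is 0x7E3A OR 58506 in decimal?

0x7E3A = 0111111000111010
58506 = 1110010010001010
 OR → 1111111010111010 = 65210

65210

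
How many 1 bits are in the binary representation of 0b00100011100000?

n = 100011100000
Count the 1s: 1 + 1 + 1 + 1 = 4

4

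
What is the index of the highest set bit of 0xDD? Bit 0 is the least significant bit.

7

0xDD = 11011101
The topmost 1 is at position 7 (since 2^7 = 128 ≤ 221 < 256).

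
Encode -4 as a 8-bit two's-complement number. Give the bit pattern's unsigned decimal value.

252

4 in 8 bits: 00000100
Invert: 11111011
Add 1:  11111100 = 252
(Check: 2^8 - 4 = 256 - 4 = 252.)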